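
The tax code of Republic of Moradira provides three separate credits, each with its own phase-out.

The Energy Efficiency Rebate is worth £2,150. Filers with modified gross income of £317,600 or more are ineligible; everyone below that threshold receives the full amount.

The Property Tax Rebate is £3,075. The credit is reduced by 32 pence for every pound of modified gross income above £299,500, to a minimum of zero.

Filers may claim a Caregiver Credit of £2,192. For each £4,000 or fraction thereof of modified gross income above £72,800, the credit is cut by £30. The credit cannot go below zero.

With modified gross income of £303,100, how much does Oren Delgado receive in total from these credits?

£4,525

Energy Efficiency Rebate: £303,100 is below the £317,600 cutoff, so the full £2,150 applies.
Property Tax Rebate: 32% of the £3,600 excess over £299,500 is £1,152; credit = £3,075 − £1,152 = £1,923.
Caregiver Credit: income exceeds £72,800 by £230,300, which is 58 full-or-partial £4,000 increments; reduction = 58 × £30 = £1,740, leaving £452.
Total: £2,150 + £1,923 + £452 = £4,525.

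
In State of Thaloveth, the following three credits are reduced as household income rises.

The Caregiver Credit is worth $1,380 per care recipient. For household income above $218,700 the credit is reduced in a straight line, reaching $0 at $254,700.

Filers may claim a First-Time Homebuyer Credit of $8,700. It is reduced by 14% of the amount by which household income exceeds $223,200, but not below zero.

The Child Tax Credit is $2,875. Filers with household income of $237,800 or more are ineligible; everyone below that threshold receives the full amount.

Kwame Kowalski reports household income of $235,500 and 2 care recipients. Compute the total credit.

Caregiver Credit: base = 2 × $1,380 = $2,760. $235,500 is $16,800 into a $36,000 phase-out range, leaving 19,200/36,000 of the credit: $2,760 × 19,200/36,000 = $1,472.
First-Time Homebuyer Credit: 14% of the $12,300 excess over $223,200 is $1,722; credit = $8,700 − $1,722 = $6,978.
Child Tax Credit: $235,500 is below the $237,800 cutoff, so the full $2,875 applies.
Total: $1,472 + $6,978 + $2,875 = $11,325.

$11,325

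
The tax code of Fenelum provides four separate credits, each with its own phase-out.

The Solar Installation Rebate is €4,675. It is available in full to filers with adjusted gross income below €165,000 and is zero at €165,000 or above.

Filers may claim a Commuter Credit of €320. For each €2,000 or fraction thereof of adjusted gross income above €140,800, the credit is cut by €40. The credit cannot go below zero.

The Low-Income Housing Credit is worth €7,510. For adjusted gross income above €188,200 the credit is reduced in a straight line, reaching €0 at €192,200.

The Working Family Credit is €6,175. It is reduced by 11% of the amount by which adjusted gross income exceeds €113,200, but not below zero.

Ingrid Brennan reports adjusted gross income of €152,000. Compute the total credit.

€14,172

Solar Installation Rebate: €152,000 is below the €165,000 cutoff, so the full €4,675 applies.
Commuter Credit: income exceeds €140,800 by €11,200, which is 6 full-or-partial €2,000 increments; reduction = 6 × €40 = €240, leaving €80.
Low-Income Housing Credit: €152,000 is at or below the €188,200 threshold, so the full €7,510 applies.
Working Family Credit: 11% of the €38,800 excess over €113,200 is €4,268; credit = €6,175 − €4,268 = €1,907.
Total: €4,675 + €80 + €7,510 + €1,907 = €14,172.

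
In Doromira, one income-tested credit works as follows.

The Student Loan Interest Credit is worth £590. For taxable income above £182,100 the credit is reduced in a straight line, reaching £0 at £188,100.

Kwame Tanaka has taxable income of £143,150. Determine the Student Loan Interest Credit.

Student Loan Interest Credit: £143,150 is at or below the £182,100 threshold, so the full £590 applies.

£590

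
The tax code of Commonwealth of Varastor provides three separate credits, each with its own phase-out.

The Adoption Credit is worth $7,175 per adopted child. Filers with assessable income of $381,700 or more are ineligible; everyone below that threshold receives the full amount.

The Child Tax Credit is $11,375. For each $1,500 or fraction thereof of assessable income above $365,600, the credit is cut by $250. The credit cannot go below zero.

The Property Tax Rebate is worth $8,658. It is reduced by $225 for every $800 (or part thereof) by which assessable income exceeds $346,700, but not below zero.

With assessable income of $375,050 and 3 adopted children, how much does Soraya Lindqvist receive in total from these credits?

Adoption Credit: base = 3 × $7,175 = $21,525. $375,050 is below the $381,700 cutoff, so the full $21,525 applies.
Child Tax Credit: income exceeds $365,600 by $9,450, which is 7 full-or-partial $1,500 increments; reduction = 7 × $250 = $1,750, leaving $9,625.
Property Tax Rebate: income exceeds $346,700 by $28,350, which is 36 full-or-partial $800 increments; reduction = 36 × $225 = $8,100, leaving $558.
Total: $21,525 + $9,625 + $558 = $31,708.

$31,708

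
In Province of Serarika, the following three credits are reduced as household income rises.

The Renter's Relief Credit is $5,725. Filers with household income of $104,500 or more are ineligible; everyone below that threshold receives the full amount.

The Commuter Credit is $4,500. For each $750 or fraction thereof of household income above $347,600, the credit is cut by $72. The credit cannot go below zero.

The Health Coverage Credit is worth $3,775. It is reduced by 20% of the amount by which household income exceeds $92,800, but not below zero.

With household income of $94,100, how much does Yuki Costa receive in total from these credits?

Renter's Relief Credit: $94,100 is below the $104,500 cutoff, so the full $5,725 applies.
Commuter Credit: $94,100 is at or below the $347,600 threshold, so the full $4,500 applies.
Health Coverage Credit: 20% of the $1,300 excess over $92,800 is $260; credit = $3,775 − $260 = $3,515.
Total: $5,725 + $4,500 + $3,515 = $13,740.

$13,740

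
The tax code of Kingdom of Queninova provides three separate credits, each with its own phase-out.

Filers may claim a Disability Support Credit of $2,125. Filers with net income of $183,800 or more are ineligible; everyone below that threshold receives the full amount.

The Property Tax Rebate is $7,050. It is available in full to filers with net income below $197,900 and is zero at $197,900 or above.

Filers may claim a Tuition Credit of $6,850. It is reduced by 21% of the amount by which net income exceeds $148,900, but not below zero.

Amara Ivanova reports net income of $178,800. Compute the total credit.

Disability Support Credit: $178,800 is below the $183,800 cutoff, so the full $2,125 applies.
Property Tax Rebate: $178,800 is below the $197,900 cutoff, so the full $7,050 applies.
Tuition Credit: 21% of the $29,900 excess over $148,900 is $6,279; credit = $6,850 − $6,279 = $571.
Total: $2,125 + $7,050 + $571 = $9,746.

$9,746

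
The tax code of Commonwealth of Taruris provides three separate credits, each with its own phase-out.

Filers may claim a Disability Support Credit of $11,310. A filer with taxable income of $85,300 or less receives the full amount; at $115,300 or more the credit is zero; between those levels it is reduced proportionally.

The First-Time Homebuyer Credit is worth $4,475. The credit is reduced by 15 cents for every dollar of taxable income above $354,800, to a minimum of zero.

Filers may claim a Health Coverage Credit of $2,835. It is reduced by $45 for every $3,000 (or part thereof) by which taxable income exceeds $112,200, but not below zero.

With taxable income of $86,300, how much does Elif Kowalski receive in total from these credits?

Disability Support Credit: $86,300 is $1,000 into a $30,000 phase-out range, leaving 29,000/30,000 of the credit: $11,310 × 29,000/30,000 = $10,933.
First-Time Homebuyer Credit: $86,300 is at or below the $354,800 threshold, so the full $4,475 applies.
Health Coverage Credit: $86,300 is at or below the $112,200 threshold, so the full $2,835 applies.
Total: $10,933 + $4,475 + $2,835 = $18,243.

$18,243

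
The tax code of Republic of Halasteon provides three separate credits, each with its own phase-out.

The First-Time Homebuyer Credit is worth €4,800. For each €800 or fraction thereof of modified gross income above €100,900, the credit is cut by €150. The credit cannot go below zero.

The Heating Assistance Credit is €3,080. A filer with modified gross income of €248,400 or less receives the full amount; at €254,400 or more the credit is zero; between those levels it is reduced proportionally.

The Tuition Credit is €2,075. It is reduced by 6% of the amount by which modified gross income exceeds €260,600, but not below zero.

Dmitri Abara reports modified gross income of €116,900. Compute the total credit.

First-Time Homebuyer Credit: income exceeds €100,900 by €16,000, which is 20 full-or-partial €800 increments; reduction = 20 × €150 = €3,000, leaving €1,800.
Heating Assistance Credit: €116,900 is at or below the €248,400 threshold, so the full €3,080 applies.
Tuition Credit: €116,900 is at or below the €260,600 threshold, so the full €2,075 applies.
Total: €1,800 + €3,080 + €2,075 = €6,955.

€6,955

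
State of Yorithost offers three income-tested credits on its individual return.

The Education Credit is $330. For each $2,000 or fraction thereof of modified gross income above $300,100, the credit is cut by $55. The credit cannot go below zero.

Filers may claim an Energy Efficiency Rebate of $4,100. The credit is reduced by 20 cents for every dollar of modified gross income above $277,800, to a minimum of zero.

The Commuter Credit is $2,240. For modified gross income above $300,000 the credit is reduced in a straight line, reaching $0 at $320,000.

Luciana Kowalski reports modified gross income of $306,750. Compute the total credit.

$1,594

Education Credit: income exceeds $300,100 by $6,650, which is 4 full-or-partial $2,000 increments; reduction = 4 × $55 = $220, leaving $110.
Energy Efficiency Rebate: 20% of the $28,950 excess over $277,800 is $5,790 ≥ base, so the credit is $0.
Commuter Credit: $306,750 is $6,750 into a $20,000 phase-out range, leaving 13,250/20,000 of the credit: $2,240 × 13,250/20,000 = $1,484.
Total: $110 + $0 + $1,484 = $1,594.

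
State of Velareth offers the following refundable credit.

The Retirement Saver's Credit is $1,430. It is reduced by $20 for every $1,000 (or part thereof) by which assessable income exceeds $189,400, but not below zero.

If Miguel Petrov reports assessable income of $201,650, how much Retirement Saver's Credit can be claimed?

$1,170

Retirement Saver's Credit: income exceeds $189,400 by $12,250, which is 13 full-or-partial $1,000 increments; reduction = 13 × $20 = $260, leaving $1,170.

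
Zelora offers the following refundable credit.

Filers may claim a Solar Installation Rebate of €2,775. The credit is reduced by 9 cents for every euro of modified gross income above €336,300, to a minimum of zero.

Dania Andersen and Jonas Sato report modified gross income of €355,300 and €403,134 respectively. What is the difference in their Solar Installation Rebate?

€1,065

Dania (€355,300): Solar Installation Rebate: 9% of the €19,000 excess over €336,300 is €1,710; credit = €2,775 − €1,710 = €1,065.
Jonas (€403,134): Solar Installation Rebate: 9% of the €66,834 excess over €336,300 is €6,015.06 ≥ base, so the credit is €0.
Difference: |€1,065 − €0| = €1,065.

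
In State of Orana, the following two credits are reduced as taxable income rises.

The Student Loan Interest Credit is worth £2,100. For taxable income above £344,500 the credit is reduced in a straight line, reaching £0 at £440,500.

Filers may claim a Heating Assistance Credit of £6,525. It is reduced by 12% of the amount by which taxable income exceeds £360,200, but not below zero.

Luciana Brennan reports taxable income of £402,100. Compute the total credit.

Student Loan Interest Credit: £402,100 is £57,600 into a £96,000 phase-out range, leaving 38,400/96,000 of the credit: £2,100 × 38,400/96,000 = £840.
Heating Assistance Credit: 12% of the £41,900 excess over £360,200 is £5,028; credit = £6,525 − £5,028 = £1,497.
Total: £840 + £1,497 = £2,337.

£2,337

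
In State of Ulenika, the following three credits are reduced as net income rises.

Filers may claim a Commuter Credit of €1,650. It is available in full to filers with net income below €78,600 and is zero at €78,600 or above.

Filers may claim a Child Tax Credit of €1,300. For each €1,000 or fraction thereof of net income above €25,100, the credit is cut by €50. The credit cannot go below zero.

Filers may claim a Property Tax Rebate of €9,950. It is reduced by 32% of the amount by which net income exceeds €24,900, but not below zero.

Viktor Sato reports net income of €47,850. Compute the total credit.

€4,406

Commuter Credit: €47,850 is below the €78,600 cutoff, so the full €1,650 applies.
Child Tax Credit: income exceeds €25,100 by €22,750, which is 23 full-or-partial €1,000 increments; reduction = 23 × €50 = €1,150, leaving €150.
Property Tax Rebate: 32% of the €22,950 excess over €24,900 is €7,344; credit = €9,950 − €7,344 = €2,606.
Total: €1,650 + €150 + €2,606 = €4,406.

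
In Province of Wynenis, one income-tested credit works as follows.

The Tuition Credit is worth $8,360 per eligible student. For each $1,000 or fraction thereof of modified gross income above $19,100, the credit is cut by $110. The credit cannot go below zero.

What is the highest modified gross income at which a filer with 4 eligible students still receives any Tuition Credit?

Full credit = 4 × $8,360 = $33,440.
After 303 increments the reduction is 303 × $110 = $33,330, leaving $110; one more increment wipes it out. Increment 303 ends at excess 303 × $1,000 = $303,000, so the highest qualifying income is $19,100 + $303,000 = $322,100.

$322,100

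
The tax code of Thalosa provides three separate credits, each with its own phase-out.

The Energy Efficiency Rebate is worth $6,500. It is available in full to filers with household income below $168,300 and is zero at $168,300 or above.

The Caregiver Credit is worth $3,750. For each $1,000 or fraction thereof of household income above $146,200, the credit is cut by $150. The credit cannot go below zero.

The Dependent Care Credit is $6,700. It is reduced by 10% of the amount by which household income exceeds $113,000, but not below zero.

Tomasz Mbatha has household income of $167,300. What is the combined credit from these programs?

$8,220

Energy Efficiency Rebate: $167,300 is below the $168,300 cutoff, so the full $6,500 applies.
Caregiver Credit: income exceeds $146,200 by $21,100, which is 22 full-or-partial $1,000 increments; reduction = 22 × $150 = $3,300, leaving $450.
Dependent Care Credit: 10% of the $54,300 excess over $113,000 is $5,430; credit = $6,700 − $5,430 = $1,270.
Total: $6,500 + $450 + $1,270 = $8,220.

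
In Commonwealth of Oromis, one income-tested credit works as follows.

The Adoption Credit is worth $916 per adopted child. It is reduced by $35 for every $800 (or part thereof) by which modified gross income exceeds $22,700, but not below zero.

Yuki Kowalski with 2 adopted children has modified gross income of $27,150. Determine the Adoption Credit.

$1,622

Adoption Credit: base = 2 × $916 = $1,832. income exceeds $22,700 by $4,450, which is 6 full-or-partial $800 increments; reduction = 6 × $35 = $210, leaving $1,622.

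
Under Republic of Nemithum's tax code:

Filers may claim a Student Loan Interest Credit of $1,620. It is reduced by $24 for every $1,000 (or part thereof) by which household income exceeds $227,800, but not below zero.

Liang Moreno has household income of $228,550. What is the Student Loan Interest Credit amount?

$1,596

Student Loan Interest Credit: income exceeds $227,800 by $750, which is 1 full-or-partial $1,000 increment; reduction = 1 × $24 = $24, leaving $1,596.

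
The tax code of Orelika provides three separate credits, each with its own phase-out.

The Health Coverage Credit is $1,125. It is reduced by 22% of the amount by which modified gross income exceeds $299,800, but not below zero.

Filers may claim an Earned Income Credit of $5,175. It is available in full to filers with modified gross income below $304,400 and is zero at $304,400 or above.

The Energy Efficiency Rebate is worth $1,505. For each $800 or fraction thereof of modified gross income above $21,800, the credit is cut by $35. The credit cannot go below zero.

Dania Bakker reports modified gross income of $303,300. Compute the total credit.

$5,530

Health Coverage Credit: 22% of the $3,500 excess over $299,800 is $770; credit = $1,125 − $770 = $355.
Earned Income Credit: $303,300 is below the $304,400 cutoff, so the full $5,175 applies.
Energy Efficiency Rebate: income exceeds $21,800 by $281,500 → 352 increments × $35 = $12,320 ≥ base, so the credit is $0.
Total: $355 + $5,175 + $0 = $5,530.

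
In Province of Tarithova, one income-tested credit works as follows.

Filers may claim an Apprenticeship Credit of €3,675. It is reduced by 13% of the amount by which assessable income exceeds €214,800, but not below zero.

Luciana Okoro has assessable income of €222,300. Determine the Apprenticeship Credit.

€2,700

Apprenticeship Credit: 13% of the €7,500 excess over €214,800 is €975; credit = €3,675 − €975 = €2,700.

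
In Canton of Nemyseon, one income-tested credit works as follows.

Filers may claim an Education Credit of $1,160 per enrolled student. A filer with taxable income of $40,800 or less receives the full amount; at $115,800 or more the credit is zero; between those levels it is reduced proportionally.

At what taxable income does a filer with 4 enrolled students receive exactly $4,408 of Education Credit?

$44,550

Full credit = 4 × $1,160 = $4,640.
$4,408 is 4,408/4,640 of the full $4,640, so 232/4,640 of the $75,000 range has been used: income = $40,800 + $75,000 × 232/4,640 = $44,550.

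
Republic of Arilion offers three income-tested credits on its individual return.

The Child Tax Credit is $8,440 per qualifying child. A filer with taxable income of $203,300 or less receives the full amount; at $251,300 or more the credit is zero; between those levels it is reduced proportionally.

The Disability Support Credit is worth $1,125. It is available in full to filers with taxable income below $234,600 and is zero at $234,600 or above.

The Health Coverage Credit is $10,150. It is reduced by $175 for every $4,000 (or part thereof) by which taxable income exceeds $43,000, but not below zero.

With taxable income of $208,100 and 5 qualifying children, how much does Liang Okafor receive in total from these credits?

Child Tax Credit: base = 5 × $8,440 = $42,200. $208,100 is $4,800 into a $48,000 phase-out range, leaving 43,200/48,000 of the credit: $42,200 × 43,200/48,000 = $37,980.
Disability Support Credit: $208,100 is below the $234,600 cutoff, so the full $1,125 applies.
Health Coverage Credit: income exceeds $43,000 by $165,100, which is 42 full-or-partial $4,000 increments; reduction = 42 × $175 = $7,350, leaving $2,800.
Total: $37,980 + $1,125 + $2,800 = $41,905.

$41,905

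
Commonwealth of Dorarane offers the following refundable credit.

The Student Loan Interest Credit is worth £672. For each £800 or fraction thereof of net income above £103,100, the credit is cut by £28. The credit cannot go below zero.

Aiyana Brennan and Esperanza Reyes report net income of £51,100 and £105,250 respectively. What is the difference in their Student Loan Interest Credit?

Aiyana (£51,100): Student Loan Interest Credit: £51,100 is at or below the £103,100 threshold, so the full £672 applies.
Esperanza (£105,250): Student Loan Interest Credit: income exceeds £103,100 by £2,150, which is 3 full-or-partial £800 increments; reduction = 3 × £28 = £84, leaving £588.
Difference: |£672 − £588| = £84.

£84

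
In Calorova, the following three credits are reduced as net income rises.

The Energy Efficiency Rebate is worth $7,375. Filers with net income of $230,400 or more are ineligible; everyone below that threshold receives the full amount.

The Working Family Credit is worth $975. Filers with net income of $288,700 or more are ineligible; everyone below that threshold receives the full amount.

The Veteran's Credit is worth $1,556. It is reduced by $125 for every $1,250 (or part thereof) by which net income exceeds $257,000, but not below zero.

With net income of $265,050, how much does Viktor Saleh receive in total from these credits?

$1,656

Energy Efficiency Rebate: $265,050 meets or exceeds the $230,400 cutoff, so the credit is $0.
Working Family Credit: $265,050 is below the $288,700 cutoff, so the full $975 applies.
Veteran's Credit: income exceeds $257,000 by $8,050, which is 7 full-or-partial $1,250 increments; reduction = 7 × $125 = $875, leaving $681.
Total: $0 + $975 + $681 = $1,656.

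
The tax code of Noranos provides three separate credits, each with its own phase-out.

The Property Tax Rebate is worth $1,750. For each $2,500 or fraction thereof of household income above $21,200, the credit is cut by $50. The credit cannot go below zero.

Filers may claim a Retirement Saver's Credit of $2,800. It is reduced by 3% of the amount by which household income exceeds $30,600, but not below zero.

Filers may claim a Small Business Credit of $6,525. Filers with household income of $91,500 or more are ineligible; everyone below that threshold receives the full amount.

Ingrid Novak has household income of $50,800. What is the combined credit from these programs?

$9,869

Property Tax Rebate: income exceeds $21,200 by $29,600, which is 12 full-or-partial $2,500 increments; reduction = 12 × $50 = $600, leaving $1,150.
Retirement Saver's Credit: 3% of the $20,200 excess over $30,600 is $606; credit = $2,800 − $606 = $2,194.
Small Business Credit: $50,800 is below the $91,500 cutoff, so the full $6,525 applies.
Total: $1,150 + $2,194 + $6,525 = $9,869.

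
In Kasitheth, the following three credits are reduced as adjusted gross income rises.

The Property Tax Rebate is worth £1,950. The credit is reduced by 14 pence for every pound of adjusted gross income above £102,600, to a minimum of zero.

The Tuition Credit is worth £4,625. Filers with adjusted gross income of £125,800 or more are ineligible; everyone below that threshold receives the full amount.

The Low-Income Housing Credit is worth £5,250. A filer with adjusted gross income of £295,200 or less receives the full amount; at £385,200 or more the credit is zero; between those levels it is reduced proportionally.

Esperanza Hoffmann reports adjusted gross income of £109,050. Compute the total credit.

£10,922

Property Tax Rebate: 14% of the £6,450 excess over £102,600 is £903; credit = £1,950 − £903 = £1,047.
Tuition Credit: £109,050 is below the £125,800 cutoff, so the full £4,625 applies.
Low-Income Housing Credit: £109,050 is at or below the £295,200 threshold, so the full £5,250 applies.
Total: £1,047 + £4,625 + £5,250 = £10,922.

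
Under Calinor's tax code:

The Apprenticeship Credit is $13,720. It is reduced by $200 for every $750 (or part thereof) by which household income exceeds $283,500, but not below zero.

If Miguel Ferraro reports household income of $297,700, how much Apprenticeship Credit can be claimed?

$9,920

Apprenticeship Credit: income exceeds $283,500 by $14,200, which is 19 full-or-partial $750 increments; reduction = 19 × $200 = $3,800, leaving $9,920.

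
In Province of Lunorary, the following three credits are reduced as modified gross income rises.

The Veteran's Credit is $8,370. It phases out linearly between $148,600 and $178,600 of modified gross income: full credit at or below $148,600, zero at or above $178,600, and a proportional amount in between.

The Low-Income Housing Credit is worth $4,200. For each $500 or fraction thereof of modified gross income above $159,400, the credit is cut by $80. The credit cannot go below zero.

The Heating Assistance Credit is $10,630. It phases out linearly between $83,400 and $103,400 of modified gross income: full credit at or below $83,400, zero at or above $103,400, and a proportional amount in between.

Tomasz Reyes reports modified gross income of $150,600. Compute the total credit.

Veteran's Credit: $150,600 is $2,000 into a $30,000 phase-out range, leaving 28,000/30,000 of the credit: $8,370 × 28,000/30,000 = $7,812.
Low-Income Housing Credit: $150,600 is at or below the $159,400 threshold, so the full $4,200 applies.
Heating Assistance Credit: $150,600 is at or above $103,400, so the credit is $0.
Total: $7,812 + $4,200 + $0 = $12,012.

$12,012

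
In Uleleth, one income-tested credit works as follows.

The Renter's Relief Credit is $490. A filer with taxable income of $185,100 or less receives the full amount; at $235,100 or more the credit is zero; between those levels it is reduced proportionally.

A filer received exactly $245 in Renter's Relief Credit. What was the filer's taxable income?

$210,100

$245 is 245/490 of the full $490, so 245/490 of the $50,000 range has been used: income = $185,100 + $50,000 × 245/490 = $210,100.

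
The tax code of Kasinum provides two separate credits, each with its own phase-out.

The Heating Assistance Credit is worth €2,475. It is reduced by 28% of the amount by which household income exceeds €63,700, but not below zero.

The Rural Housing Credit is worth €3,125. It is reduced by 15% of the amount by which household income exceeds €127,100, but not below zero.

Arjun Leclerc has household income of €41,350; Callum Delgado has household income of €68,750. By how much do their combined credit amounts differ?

€1,414

Arjun (€41,350): Heating Assistance Credit: €41,350 is at or below the €63,700 threshold, so the full €2,475 applies. Rural Housing Credit: €41,350 is at or below the €127,100 threshold, so the full €3,125 applies. total €2,475 + €3,125 = €5,600
Callum (€68,750): Heating Assistance Credit: 28% of the €5,050 excess over €63,700 is €1,414; credit = €2,475 − €1,414 = €1,061. Rural Housing Credit: €68,750 is at or below the €127,100 threshold, so the full €3,125 applies. total €1,061 + €3,125 = €4,186
Difference: |€5,600 − €4,186| = €1,414.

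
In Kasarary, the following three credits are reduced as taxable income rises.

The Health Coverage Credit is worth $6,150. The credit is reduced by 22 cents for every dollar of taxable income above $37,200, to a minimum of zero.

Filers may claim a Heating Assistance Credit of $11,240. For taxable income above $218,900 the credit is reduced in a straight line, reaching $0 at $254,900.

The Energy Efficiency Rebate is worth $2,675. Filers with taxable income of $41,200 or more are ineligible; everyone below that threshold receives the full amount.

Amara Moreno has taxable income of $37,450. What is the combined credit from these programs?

Health Coverage Credit: 22% of the $250 excess over $37,200 is $55; credit = $6,150 − $55 = $6,095.
Heating Assistance Credit: $37,450 is at or below the $218,900 threshold, so the full $11,240 applies.
Energy Efficiency Rebate: $37,450 is below the $41,200 cutoff, so the full $2,675 applies.
Total: $6,095 + $11,240 + $2,675 = $20,010.

$20,010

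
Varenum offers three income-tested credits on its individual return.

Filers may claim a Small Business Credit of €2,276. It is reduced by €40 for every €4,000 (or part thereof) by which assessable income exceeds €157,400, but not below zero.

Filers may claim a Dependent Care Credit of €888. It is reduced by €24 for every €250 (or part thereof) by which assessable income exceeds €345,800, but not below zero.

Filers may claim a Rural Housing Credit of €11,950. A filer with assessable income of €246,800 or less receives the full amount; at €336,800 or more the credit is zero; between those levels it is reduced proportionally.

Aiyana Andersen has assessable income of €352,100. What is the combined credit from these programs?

Small Business Credit: income exceeds €157,400 by €194,700, which is 49 full-or-partial €4,000 increments; reduction = 49 × €40 = €1,960, leaving €316.
Dependent Care Credit: income exceeds €345,800 by €6,300, which is 26 full-or-partial €250 increments; reduction = 26 × €24 = €624, leaving €264.
Rural Housing Credit: €352,100 is at or above €336,800, so the credit is €0.
Total: €316 + €264 + €0 = €580.

€580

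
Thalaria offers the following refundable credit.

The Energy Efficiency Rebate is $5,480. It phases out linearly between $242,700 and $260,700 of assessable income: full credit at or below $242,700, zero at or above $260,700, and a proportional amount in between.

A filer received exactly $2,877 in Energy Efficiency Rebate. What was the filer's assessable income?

$251,250

$2,877 is 2,877/5,480 of the full $5,480, so 2,603/5,480 of the $18,000 range has been used: income = $242,700 + $18,000 × 2,603/5,480 = $251,250.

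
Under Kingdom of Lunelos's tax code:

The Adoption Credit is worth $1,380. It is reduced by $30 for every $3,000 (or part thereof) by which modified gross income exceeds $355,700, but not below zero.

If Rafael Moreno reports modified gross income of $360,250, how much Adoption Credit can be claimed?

Adoption Credit: income exceeds $355,700 by $4,550, which is 2 full-or-partial $3,000 increments; reduction = 2 × $30 = $60, leaving $1,320.

$1,320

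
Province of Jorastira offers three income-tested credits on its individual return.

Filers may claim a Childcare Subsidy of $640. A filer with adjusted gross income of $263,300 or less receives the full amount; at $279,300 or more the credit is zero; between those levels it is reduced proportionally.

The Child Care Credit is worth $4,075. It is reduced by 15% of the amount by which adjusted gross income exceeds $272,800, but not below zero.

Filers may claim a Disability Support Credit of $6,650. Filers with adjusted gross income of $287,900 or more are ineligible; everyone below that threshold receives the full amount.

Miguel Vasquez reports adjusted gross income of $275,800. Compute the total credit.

$10,415

Childcare Subsidy: $275,800 is $12,500 into a $16,000 phase-out range, leaving 3,500/16,000 of the credit: $640 × 3,500/16,000 = $140.
Child Care Credit: 15% of the $3,000 excess over $272,800 is $450; credit = $4,075 − $450 = $3,625.
Disability Support Credit: $275,800 is below the $287,900 cutoff, so the full $6,650 applies.
Total: $140 + $3,625 + $6,650 = $10,415.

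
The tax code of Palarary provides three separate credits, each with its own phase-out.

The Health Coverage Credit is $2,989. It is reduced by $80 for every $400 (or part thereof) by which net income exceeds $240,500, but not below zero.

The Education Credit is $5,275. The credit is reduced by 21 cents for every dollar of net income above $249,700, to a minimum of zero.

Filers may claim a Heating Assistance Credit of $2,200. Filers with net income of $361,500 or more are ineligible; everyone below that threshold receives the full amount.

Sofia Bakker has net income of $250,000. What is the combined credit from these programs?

$8,481

Health Coverage Credit: income exceeds $240,500 by $9,500, which is 24 full-or-partial $400 increments; reduction = 24 × $80 = $1,920, leaving $1,069.
Education Credit: 21% of the $300 excess over $249,700 is $63; credit = $5,275 − $63 = $5,212.
Heating Assistance Credit: $250,000 is below the $361,500 cutoff, so the full $2,200 applies.
Total: $1,069 + $5,212 + $2,200 = $8,481.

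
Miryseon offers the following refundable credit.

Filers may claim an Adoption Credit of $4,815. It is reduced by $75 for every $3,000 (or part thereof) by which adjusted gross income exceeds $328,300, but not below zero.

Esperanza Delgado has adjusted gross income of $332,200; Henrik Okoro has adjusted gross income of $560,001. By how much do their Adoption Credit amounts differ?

$4,665

Esperanza ($332,200): Adoption Credit: income exceeds $328,300 by $3,900, which is 2 full-or-partial $3,000 increments; reduction = 2 × $75 = $150, leaving $4,665.
Henrik ($560,001): Adoption Credit: income exceeds $328,300 by $231,701 → 78 increments × $75 = $5,850 ≥ base, so the credit is $0.
Difference: |$4,665 − $0| = $4,665.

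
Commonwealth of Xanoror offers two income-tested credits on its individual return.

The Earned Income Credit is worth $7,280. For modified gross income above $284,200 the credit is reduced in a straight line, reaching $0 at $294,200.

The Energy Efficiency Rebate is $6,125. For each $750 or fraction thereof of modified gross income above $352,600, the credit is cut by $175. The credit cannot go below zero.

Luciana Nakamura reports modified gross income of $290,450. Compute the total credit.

$8,855

Earned Income Credit: $290,450 is $6,250 into a $10,000 phase-out range, leaving 3,750/10,000 of the credit: $7,280 × 3,750/10,000 = $2,730.
Energy Efficiency Rebate: $290,450 is at or below the $352,600 threshold, so the full $6,125 applies.
Total: $2,730 + $6,125 = $8,855.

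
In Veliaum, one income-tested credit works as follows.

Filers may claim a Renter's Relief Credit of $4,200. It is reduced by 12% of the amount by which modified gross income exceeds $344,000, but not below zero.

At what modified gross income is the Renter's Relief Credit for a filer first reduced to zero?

The credit falls by 12% of each dollar above $344,000, so it reaches zero when the excess is $4,200 / 12% = $35,000: income = $344,000 + $35,000 = $379,000.

$379,000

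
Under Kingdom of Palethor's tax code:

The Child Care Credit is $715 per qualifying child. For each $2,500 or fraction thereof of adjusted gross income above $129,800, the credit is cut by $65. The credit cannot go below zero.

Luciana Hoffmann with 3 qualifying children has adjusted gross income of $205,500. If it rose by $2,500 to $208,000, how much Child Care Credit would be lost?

$65

At $205,500 — base = 3 × $715 = $2,145. income exceeds $129,800 by $75,700, which is 31 full-or-partial $2,500 increments; reduction = 31 × $65 = $2,015, leaving $130.
At $208,000 — base = 3 × $715 = $2,145. income exceeds $129,800 by $78,200, which is 32 full-or-partial $2,500 increments; reduction = 32 × $65 = $2,080, leaving $65.
Lost: $130 − $65 = $65.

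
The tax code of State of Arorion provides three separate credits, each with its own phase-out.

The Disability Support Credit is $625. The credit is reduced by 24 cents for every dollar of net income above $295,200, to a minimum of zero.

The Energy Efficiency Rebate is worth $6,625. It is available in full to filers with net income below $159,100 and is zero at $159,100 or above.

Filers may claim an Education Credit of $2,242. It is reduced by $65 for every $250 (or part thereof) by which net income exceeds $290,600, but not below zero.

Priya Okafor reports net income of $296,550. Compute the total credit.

Disability Support Credit: 24% of the $1,350 excess over $295,200 is $324; credit = $625 − $324 = $301.
Energy Efficiency Rebate: $296,550 meets or exceeds the $159,100 cutoff, so the credit is $0.
Education Credit: income exceeds $290,600 by $5,950, which is 24 full-or-partial $250 increments; reduction = 24 × $65 = $1,560, leaving $682.
Total: $301 + $0 + $682 = $983.

$983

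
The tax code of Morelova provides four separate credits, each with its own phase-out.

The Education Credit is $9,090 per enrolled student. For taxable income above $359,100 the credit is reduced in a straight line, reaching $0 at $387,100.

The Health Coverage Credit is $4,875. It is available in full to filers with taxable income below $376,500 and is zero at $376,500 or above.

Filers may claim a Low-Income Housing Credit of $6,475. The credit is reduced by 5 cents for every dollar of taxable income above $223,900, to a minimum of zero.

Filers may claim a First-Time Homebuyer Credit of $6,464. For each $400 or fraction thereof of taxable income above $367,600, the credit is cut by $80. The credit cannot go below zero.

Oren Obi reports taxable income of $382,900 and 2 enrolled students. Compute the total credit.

$6,071

Education Credit: base = 2 × $9,090 = $18,180. $382,900 is $23,800 into a $28,000 phase-out range, leaving 4,200/28,000 of the credit: $18,180 × 4,200/28,000 = $2,727.
Health Coverage Credit: $382,900 meets or exceeds the $376,500 cutoff, so the credit is $0.
Low-Income Housing Credit: 5% of the $159,000 excess over $223,900 is $7,950 ≥ base, so the credit is $0.
First-Time Homebuyer Credit: income exceeds $367,600 by $15,300, which is 39 full-or-partial $400 increments; reduction = 39 × $80 = $3,120, leaving $3,344.
Total: $2,727 + $0 + $0 + $3,344 = $6,071.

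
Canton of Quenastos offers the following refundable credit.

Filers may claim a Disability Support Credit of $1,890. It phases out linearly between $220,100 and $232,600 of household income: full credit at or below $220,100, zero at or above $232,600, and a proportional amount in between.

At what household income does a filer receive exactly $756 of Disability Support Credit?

$227,600

$756 is 756/1,890 of the full $1,890, so 1,134/1,890 of the $12,500 range has been used: income = $220,100 + $12,500 × 1,134/1,890 = $227,600.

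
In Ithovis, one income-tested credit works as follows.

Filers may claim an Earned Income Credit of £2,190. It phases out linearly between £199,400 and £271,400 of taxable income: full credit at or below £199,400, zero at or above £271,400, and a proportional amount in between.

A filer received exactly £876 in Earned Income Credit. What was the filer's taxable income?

£242,600

£876 is 876/2,190 of the full £2,190, so 1,314/2,190 of the £72,000 range has been used: income = £199,400 + £72,000 × 1,314/2,190 = £242,600.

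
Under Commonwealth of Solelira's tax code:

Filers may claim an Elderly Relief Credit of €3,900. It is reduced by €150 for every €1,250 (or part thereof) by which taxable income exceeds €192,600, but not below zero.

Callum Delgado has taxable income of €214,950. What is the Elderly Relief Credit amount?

Elderly Relief Credit: income exceeds €192,600 by €22,350, which is 18 full-or-partial €1,250 increments; reduction = 18 × €150 = €2,700, leaving €1,200.

€1,200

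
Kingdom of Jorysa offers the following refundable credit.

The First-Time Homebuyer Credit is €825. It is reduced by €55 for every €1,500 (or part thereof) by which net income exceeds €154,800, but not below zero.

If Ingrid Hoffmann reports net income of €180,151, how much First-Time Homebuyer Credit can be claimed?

First-Time Homebuyer Credit: income exceeds €154,800 by €25,351 → 17 increments × €55 = €935 ≥ base, so the credit is €0.

€0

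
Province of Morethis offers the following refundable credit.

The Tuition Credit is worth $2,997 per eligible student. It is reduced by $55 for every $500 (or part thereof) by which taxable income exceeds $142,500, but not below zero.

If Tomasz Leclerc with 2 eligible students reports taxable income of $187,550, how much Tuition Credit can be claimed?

$989

Tuition Credit: base = 2 × $2,997 = $5,994. income exceeds $142,500 by $45,050, which is 91 full-or-partial $500 increments; reduction = 91 × $55 = $5,005, leaving $989.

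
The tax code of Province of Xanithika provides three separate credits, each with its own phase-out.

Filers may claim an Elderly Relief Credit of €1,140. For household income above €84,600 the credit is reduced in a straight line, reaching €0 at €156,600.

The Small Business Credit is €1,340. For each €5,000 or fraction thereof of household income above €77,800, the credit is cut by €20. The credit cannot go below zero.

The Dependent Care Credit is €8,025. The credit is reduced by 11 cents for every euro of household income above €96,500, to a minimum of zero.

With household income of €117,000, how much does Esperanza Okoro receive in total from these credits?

€7,577

Elderly Relief Credit: €117,000 is €32,400 into a €72,000 phase-out range, leaving 39,600/72,000 of the credit: €1,140 × 39,600/72,000 = €627.
Small Business Credit: income exceeds €77,800 by €39,200, which is 8 full-or-partial €5,000 increments; reduction = 8 × €20 = €160, leaving €1,180.
Dependent Care Credit: 11% of the €20,500 excess over €96,500 is €2,255; credit = €8,025 − €2,255 = €5,770.
Total: €627 + €1,180 + €5,770 = €7,577.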